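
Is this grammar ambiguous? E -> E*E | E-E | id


'id*id-id' has two parse trees (no precedence encoded between * and -)
Ambiguous


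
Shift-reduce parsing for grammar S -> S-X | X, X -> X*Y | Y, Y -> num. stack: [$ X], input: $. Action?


lookahead ∉ {*} so X won't extend; reduce S -> X
Action: reduce (S -> X)


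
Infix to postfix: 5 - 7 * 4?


* has higher precedence, evaluate 7*4 first
Postfix: 5 7 4 * -


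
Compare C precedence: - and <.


'-' is additive (level 9); '<' is relational (level 7)
Higher level binds tighter
'-' has higher precedence than '<'


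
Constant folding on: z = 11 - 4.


11 - 4 = 7 at compile time
Optimized: z = 7


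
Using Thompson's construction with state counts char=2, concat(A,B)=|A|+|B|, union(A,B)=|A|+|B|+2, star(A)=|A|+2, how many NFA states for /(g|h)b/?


Syntax tree has 3 char leaf(s), 1 union(s), 0 star(s)
chars contribute 3×2 = 6; each union adds +2; each star adds +2
Total: 6 + 2 + 0 = 8 states


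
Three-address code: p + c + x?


Break into single-operator statements:
t1 = p + c
t2 = t1 + x


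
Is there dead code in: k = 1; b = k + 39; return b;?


k is read by b's definition; b is returned
No dead code


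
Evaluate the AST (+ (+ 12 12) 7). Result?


Evaluate inner: (+ 12 12) = 24
Evaluate root: (+ 24 7) = 31
Result: 31


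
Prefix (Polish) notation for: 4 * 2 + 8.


left-to-right (same/higher precedence on left): tree is (+ (* 4 2) 8)
Prefix: + * 4 2 8


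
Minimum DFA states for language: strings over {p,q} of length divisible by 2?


Track length mod 2: states 0..1, accept at 0
Minimal DFA: 2 states


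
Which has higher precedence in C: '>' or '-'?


'-' is additive (level 9); '>' is relational (level 7)
Higher level binds tighter
'-' has higher precedence than '>'


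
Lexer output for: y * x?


Scan left to right, longest-match per lexeme
Tokens: ID(y), OP(*), ID(x)


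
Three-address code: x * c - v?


Break into single-operator statements:
t1 = x * c
t2 = t1 - v


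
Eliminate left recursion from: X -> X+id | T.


Left-recursive alternatives: X+id; non-recursive: T
Introduce X': X -> TX', X' -> +idX' | ε


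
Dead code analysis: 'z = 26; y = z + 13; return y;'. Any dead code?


z is read by y's definition; y is returned
No dead code


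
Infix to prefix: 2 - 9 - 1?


left-to-right (same/higher precedence on left): tree is (- (- 2 9) 1)
Prefix: - - 2 9 1


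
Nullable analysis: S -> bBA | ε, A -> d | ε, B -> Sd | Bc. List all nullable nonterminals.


A nonterminal is nullable iff some alternative derives ε (directly, or every symbol in it is nullable)
Nullable: {A, S}


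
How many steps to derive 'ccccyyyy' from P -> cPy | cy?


Derivation: P => cPy => ccPyy => cccPyyy => ccccyyyy
Steps: 4


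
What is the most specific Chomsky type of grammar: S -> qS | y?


Right-linear: every RHS is a terminal or a terminal followed by one nonterminal
Classification: Type 3 (Regular)


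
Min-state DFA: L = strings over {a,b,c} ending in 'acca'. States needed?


Track the longest suffix of input matching a prefix of 'acca': 5 classes (prefixes of length 0..4)
Minimal DFA: 5 states


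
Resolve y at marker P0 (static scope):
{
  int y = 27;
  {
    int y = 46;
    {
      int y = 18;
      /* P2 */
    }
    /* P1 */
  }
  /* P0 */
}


y declared in the same block as P0
y = 27


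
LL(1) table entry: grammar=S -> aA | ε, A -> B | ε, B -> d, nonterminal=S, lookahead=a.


For [S, a]: 'a' ∈ FIRST(aA)
Entry: S -> aA


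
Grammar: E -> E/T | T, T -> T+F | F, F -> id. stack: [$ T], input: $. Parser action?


lookahead ∉ {+} so T won't extend; reduce E -> T
Action: reduce (E -> T)


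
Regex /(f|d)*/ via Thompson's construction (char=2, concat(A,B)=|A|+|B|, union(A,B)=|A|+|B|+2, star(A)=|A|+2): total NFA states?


Syntax tree has 2 char leaf(s), 1 union(s), 1 star(s)
chars contribute 2×2 = 4; each union adds +2; each star adds +2
Total: 4 + 2 + 2 = 8 states


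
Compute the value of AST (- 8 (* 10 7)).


Evaluate inner: (* 10 7) = 70
Evaluate root: (- 8 70) = -62
Result: -62


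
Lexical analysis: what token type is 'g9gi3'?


Pattern: letter/underscore followed by alphanumerics, not a keyword
Type: IDENTIFIER


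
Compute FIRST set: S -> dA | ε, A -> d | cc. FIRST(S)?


Per alternative of S: FIRST(dA) = {d}; FIRST(ε) = {ε}
FIRST(S) = {d, ε}


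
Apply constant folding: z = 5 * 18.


5 * 18 = 90 at compile time
Optimized: z = 90


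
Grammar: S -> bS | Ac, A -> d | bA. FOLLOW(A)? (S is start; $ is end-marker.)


$ ∈ FOLLOW(S). For each A -> αBβ: add FIRST(β)\{ε} to FOLLOW(B); if β nullable, add FOLLOW(A).
FOLLOW(A) = {c}


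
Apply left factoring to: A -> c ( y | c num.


Common prefix: 'c'
Factored: A -> c A', A' -> ( y | num


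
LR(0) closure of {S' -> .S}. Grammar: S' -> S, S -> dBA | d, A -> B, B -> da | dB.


Start: S' -> .S
For each item with dot before a nonterminal B, add B -> .γ for every B-production
Closure: [S' -> .S, S -> .dBA, S -> .d]


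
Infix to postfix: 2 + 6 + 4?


Left to right (same or higher precedence on left)
Postfix: 2 6 + 4 +


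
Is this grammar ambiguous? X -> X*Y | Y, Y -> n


precedence layered via separate nonterminal Y: deterministic
Unambiguous


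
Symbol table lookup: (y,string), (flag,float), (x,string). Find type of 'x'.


Lookup 'x' → type string


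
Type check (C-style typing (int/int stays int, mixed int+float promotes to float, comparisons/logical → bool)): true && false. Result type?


Operand types: bool && bool
Rule: logical operators take bool operands and yield bool
Result type: bool


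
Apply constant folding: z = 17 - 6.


17 - 6 = 11 at compile time
Optimized: z = 11


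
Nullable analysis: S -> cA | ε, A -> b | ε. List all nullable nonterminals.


A nonterminal is nullable iff some alternative derives ε (directly, or every symbol in it is nullable)
Nullable: {A, S}


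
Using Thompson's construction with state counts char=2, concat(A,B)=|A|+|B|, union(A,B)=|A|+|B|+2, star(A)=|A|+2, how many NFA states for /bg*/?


Syntax tree has 2 char leaf(s), 0 union(s), 1 star(s)
chars contribute 2×2 = 4; each union adds +2; each star adds +2
Total: 4 + 0 + 2 = 6 states


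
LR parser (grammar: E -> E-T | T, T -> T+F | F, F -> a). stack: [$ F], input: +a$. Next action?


'F' (not preceded by T+) is the handle for T -> F
Action: reduce (T -> F)


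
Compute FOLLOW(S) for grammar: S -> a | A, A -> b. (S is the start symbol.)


$ ∈ FOLLOW(S). For each A -> αBβ: add FIRST(β)\{ε} to FOLLOW(B); if β nullable, add FOLLOW(A).
FOLLOW(S) = {$}


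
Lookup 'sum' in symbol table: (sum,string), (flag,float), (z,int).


Lookup 'sum' → type string


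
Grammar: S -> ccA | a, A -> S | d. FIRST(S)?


Per alternative of S: FIRST(ccA) = {c}; FIRST(a) = {a}
FIRST(S) = {a, c}


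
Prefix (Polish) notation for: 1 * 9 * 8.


left-to-right (same/higher precedence on left): tree is (* (* 1 9) 8)
Prefix: * * 1 9 8


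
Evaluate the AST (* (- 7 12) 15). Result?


Evaluate inner: (- 7 12) = -5
Evaluate root: (* -5 15) = -75
Result: -75


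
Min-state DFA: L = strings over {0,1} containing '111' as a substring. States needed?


KMP-style automaton: 3 progress states + 1 absorbing accept = 4
Minimal DFA: 4 states


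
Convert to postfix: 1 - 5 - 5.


Left to right (same or higher precedence on left)
Postfix: 1 5 - 5 -


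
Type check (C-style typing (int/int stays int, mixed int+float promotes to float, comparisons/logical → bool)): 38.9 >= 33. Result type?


Operand types: float >= int
Rule: comparison yields bool
Result type: bool


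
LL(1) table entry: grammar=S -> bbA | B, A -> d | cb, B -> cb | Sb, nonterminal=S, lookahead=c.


For [S, c]: 'c' ∈ FIRST(B)
Entry: S -> B


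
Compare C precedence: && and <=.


'<=' is relational (level 7); '&&' is logical AND (level 2)
Higher level binds tighter
'<=' has higher precedence than '&&'


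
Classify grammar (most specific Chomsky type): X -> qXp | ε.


Single nonterminal LHS, but q^n p^n is not regular
Classification: Type 2 (Context-Free)


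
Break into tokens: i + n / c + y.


Scan left to right, longest-match per lexeme
Tokens: ID(i), OP(+), ID(n), OP(/), ID(c), OP(+), ID(y)


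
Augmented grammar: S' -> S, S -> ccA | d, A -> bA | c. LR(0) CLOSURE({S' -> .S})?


Start: S' -> .S
For each item with dot before a nonterminal B, add B -> .γ for every B-production
Closure: [S' -> .S, S -> .ccA, S -> .d]


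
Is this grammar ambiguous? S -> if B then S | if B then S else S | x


dangling else: 'if B then if B then x else x' parses two ways
Ambiguous


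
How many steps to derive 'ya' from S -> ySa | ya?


Derivation: S => ya
Steps: 1


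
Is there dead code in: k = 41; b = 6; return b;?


k is assigned but never read
Dead: 'k = 41'


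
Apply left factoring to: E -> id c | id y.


Common prefix: 'id'
Factored: E -> id E', E' -> c | y


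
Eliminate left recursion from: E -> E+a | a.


Left-recursive alternatives: E+a; non-recursive: a
Introduce E': E -> aE', E' -> +aE' | ε


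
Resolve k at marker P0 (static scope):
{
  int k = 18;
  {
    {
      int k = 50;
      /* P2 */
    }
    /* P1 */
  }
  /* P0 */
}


k declared in the same block as P0
k = 18


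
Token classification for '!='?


Pattern: operator symbol
Type: OPERATOR


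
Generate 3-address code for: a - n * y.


Break into single-operator statements:
t1 = n * y
t2 = a - t1


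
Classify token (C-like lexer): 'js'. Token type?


Pattern: letter/underscore followed by alphanumerics, not a keyword
Type: IDENTIFIER


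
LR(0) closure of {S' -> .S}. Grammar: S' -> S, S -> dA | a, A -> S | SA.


Start: S' -> .S
For each item with dot before a nonterminal B, add B -> .γ for every B-production
Closure: [S' -> .S, S -> .dA, S -> .a]


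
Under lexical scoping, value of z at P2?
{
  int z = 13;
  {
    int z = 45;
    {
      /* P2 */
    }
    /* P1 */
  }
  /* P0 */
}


P2's block does not declare z; resolves to the enclosing declaration at depth 1
z = 45


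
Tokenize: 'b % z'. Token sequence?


Scan left to right, longest-match per lexeme
Tokens: ID(b), OP(%), ID(z)


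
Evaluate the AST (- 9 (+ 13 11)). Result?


Evaluate inner: (+ 13 11) = 24
Evaluate root: (- 9 24) = -15
Result: -15


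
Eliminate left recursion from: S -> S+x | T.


Left-recursive alternatives: S+x; non-recursive: T
Introduce S': S -> TS', S' -> +xS' | ε


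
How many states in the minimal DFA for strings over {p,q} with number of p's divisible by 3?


Track (count of p) mod 3: states 0..2, accept at 0
Minimal DFA: 3 states


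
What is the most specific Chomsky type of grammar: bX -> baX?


LHS has context (more than one symbol) and |LHS| ≤ |RHS|
Classification: Type 1 (Context-Sensitive)


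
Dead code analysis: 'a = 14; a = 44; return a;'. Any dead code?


first assignment to a is overwritten before any read
Dead: 'a = 14'


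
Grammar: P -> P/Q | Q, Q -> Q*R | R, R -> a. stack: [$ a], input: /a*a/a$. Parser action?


'a' on top is the handle for R -> a
Action: reduce (R -> a)


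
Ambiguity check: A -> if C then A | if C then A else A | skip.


dangling else: 'if C then if C then skip else skip' parses two ways
Ambiguous


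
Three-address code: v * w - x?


Break into single-operator statements:
t1 = v * w
t2 = t1 - x


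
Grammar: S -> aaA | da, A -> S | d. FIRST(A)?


Per alternative of A: FIRST(S) = {a, d}; FIRST(d) = {d}
FIRST(A) = {a, d}


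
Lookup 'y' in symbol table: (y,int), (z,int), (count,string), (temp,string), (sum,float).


Lookup 'y' → type int


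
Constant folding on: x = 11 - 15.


11 - 15 = -4 at compile time
Optimized: x = -4


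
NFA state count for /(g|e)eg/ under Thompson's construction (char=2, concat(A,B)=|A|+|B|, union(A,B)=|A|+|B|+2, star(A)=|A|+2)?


Syntax tree has 4 char leaf(s), 1 union(s), 0 star(s)
chars contribute 4×2 = 8; each union adds +2; each star adds +2
Total: 8 + 2 + 0 = 10 states


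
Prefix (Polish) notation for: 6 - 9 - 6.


left-to-right (same/higher precedence on left): tree is (- (- 6 9) 6)
Prefix: - - 6 9 6


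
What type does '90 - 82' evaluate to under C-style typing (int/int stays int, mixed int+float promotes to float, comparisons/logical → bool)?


Operand types: int - int
Rule: mixed int/float promotes to float; int/int stays int
Result type: int


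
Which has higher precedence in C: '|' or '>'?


'>' is relational (level 7); '|' is bitwise OR (level 3)
Higher level binds tighter
'>' has higher precedence than '|'


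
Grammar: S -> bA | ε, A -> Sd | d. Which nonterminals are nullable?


A nonterminal is nullable iff some alternative derives ε (directly, or every symbol in it is nullable)
Nullable: {S}


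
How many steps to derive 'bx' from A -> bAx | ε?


Derivation: A => bAx => bx
Steps: 2


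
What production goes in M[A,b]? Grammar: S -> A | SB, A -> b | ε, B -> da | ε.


For [A, b]: 'b' ∈ FIRST(b)
Entry: A -> b


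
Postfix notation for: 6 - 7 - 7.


Left to right (same or higher precedence on left)
Postfix: 6 7 - 7 -


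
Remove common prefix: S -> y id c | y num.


Common prefix: 'y'
Factored: S -> y S', S' -> id c | num


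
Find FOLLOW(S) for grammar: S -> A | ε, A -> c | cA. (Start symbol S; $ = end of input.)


$ ∈ FOLLOW(S). For each A -> αBβ: add FIRST(β)\{ε} to FOLLOW(B); if β nullable, add FOLLOW(A).
FOLLOW(S) = {$}


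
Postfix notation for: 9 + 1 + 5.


Left to right (same or higher precedence on left)
Postfix: 9 1 + 5 +


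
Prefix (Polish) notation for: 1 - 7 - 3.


left-to-right (same/higher precedence on left): tree is (- (- 1 7) 3)
Prefix: - - 1 7 3


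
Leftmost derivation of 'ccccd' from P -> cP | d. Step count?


Derivation: P => cP => ccP => cccP => ccccP => ccccd
Steps: 5


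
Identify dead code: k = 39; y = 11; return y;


k is assigned but never read
Dead: 'k = 39'


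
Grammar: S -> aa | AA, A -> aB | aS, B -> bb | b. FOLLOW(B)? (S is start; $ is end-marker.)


$ ∈ FOLLOW(S). For each A -> αBβ: add FIRST(β)\{ε} to FOLLOW(B); if β nullable, add FOLLOW(A).
FOLLOW(B) = {$, a}


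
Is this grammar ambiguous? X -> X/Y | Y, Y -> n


precedence layered via separate nonterminal Y: deterministic
Unambiguous


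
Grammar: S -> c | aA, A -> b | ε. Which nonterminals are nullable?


A nonterminal is nullable iff some alternative derives ε (directly, or every symbol in it is nullable)
Nullable: {A}


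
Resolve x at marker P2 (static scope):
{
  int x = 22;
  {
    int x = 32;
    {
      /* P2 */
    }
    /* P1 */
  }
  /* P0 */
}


P2's block does not declare x; resolves to the enclosing declaration at depth 1
x = 32


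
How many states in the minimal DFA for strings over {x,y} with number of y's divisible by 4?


Track (count of y) mod 4: states 0..3, accept at 0
Minimal DFA: 4 states


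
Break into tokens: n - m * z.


Scan left to right, longest-match per lexeme
Tokens: ID(n), OP(-), ID(m), OP(*), ID(z)


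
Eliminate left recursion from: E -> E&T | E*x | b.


Left-recursive alternatives: E&T, E*x; non-recursive: b
Introduce E': E -> bE', E' -> &TE' | *xE' | ε


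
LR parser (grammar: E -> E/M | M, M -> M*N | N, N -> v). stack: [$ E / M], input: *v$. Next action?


'*' can extend M; shift to build M -> M*N
Action: shift


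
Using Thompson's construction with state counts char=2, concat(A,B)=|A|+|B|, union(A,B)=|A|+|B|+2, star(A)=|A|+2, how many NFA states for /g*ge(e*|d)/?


Syntax tree has 5 char leaf(s), 1 union(s), 2 star(s)
chars contribute 5×2 = 10; each union adds +2; each star adds +2
Total: 10 + 2 + 4 = 16 states


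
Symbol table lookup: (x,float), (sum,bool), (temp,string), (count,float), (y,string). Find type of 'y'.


Lookup 'y' → type string


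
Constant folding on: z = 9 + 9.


9 + 9 = 18 at compile time
Optimized: z = 18


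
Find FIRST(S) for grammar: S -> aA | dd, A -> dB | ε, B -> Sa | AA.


Per alternative of S: FIRST(aA) = {a}; FIRST(dd) = {d}
FIRST(S) = {a, d}


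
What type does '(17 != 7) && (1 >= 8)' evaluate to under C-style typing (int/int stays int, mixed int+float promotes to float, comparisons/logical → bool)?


Operand types: bool && bool
Rule: logical operators take bool operands and yield bool
Result type: bool


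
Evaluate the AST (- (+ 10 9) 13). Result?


Evaluate inner: (+ 10 9) = 19
Evaluate root: (- 19 13) = 6
Result: 6


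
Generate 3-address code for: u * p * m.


Break into single-operator statements:
t1 = u * p
t2 = t1 * m


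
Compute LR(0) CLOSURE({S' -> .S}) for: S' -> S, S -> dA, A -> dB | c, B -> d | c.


Start: S' -> .S
For each item with dot before a nonterminal B, add B -> .γ for every B-production
Closure: [S' -> .S, S -> .dA]


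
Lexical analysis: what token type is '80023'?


Pattern: digits only
Type: INTEGER_LITERAL


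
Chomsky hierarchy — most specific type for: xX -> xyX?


LHS has context (more than one symbol) and |LHS| ≤ |RHS|
Classification: Type 1 (Context-Sensitive)


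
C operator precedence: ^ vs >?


'>' is relational (level 7); '^' is bitwise XOR (level 4)
Higher level binds tighter
'>' has higher precedence than '^'


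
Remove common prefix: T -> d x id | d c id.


Common prefix: 'd'
Factored: T -> d T', T' -> x id | c id


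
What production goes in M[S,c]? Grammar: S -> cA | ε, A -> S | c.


For [S, c]: 'c' ∈ FIRST(cA)
Entry: S -> cA


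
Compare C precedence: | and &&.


'|' is bitwise OR (level 3); '&&' is logical AND (level 2)
Higher level binds tighter
'|' has higher precedence than '&&'


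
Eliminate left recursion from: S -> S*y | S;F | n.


Left-recursive alternatives: S*y, S;F; non-recursive: n
Introduce S': S -> nS', S' -> *yS' | ;FS' | ε


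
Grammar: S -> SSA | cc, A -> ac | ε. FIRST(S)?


Per alternative of S: FIRST(SSA) = {c}; FIRST(cc) = {c}
FIRST(S) = {c}


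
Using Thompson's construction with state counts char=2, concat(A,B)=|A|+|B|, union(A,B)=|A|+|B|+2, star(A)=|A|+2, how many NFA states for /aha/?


Syntax tree has 3 char leaf(s), 0 union(s), 0 star(s)
chars contribute 3×2 = 6; each union adds +2; each star adds +2
Total: 6 + 0 + 0 = 6 states


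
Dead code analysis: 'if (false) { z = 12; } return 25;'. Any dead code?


condition is constant false, so the whole block is unreachable
Dead: 'if (false) { z = 12; }'


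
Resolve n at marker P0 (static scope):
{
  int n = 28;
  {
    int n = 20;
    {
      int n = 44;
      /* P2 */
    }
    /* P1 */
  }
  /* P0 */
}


n declared in the same block as P0
n = 28


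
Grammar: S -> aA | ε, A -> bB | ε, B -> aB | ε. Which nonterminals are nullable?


A nonterminal is nullable iff some alternative derives ε (directly, or every symbol in it is nullable)
Nullable: {A, B, S}


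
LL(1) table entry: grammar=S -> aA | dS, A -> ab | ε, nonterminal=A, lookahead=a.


For [A, a]: 'a' ∈ FIRST(ab)
Entry: A -> ab


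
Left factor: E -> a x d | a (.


Common prefix: 'a'
Factored: E -> a E', E' -> x d | (


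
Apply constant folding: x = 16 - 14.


16 - 14 = 2 at compile time
Optimized: x = 2


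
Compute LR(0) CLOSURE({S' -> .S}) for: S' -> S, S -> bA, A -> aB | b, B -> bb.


Start: S' -> .S
For each item with dot before a nonterminal B, add B -> .γ for every B-production
Closure: [S' -> .S, S -> .bA]


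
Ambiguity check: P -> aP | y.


right-linear, alternatives start with distinct terminals 'a' vs 'y': unique leftmost derivation
Unambiguous


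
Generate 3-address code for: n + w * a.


Break into single-operator statements:
t1 = w * a
t2 = n + t1


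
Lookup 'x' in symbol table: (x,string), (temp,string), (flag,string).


Lookup 'x' → type string


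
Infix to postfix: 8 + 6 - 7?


Left to right (same or higher precedence on left)
Postfix: 8 6 + 7 -


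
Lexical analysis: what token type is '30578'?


Pattern: digits only
Type: INTEGER_LITERAL


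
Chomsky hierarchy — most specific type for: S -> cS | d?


Right-linear: every RHS is a terminal or a terminal followed by one nonterminal
Classification: Type 3 (Regular)


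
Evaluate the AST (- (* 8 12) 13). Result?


Evaluate inner: (* 8 12) = 96
Evaluate root: (- 96 13) = 83
Result: 83


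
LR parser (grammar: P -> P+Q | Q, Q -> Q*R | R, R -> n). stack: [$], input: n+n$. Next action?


no handle on stack; shift 'n'
Action: shift


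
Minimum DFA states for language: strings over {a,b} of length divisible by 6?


Track length mod 6: states 0..5, accept at 0
Minimal DFA: 6 states


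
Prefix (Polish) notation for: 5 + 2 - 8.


left-to-right (same/higher precedence on left): tree is (- (+ 5 2) 8)
Prefix: - + 5 2 8


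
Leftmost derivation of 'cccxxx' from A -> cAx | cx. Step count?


Derivation: A => cAx => ccAxx => cccxxx
Steps: 3


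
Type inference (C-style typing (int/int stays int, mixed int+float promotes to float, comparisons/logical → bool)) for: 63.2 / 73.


Operand types: float / int
Rule: mixed int/float promotes to float; int/int stays int
Result type: float


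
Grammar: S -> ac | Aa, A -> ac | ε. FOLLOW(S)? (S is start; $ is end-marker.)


$ ∈ FOLLOW(S). For each A -> αBβ: add FIRST(β)\{ε} to FOLLOW(B); if β nullable, add FOLLOW(A).
FOLLOW(S) = {$}


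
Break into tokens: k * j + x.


Scan left to right, longest-match per lexeme
Tokens: ID(k), OP(*), ID(j), OP(+), ID(x)


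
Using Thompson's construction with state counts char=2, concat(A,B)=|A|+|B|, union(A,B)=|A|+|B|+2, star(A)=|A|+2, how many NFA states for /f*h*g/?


Syntax tree has 3 char leaf(s), 0 union(s), 2 star(s)
chars contribute 3×2 = 6; each union adds +2; each star adds +2
Total: 6 + 0 + 4 = 10 states


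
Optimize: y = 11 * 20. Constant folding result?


11 * 20 = 220 at compile time
Optimized: y = 220


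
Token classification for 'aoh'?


Pattern: letter/underscore followed by alphanumerics, not a keyword
Type: IDENTIFIER


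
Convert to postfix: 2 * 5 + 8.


Left to right (same or higher precedence on left)
Postfix: 2 5 * 8 +


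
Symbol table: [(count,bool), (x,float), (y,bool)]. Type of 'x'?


Lookup 'x' → type float


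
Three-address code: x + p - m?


Break into single-operator statements:
t1 = x + p
t2 = t1 - m


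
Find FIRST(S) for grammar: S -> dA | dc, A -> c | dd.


Per alternative of S: FIRST(dA) = {d}; FIRST(dc) = {d}
FIRST(S) = {d}


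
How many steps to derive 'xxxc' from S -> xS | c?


Derivation: S => xS => xxS => xxxS => xxxc
Steps: 4


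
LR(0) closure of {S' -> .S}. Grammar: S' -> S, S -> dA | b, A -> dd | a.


Start: S' -> .S
For each item with dot before a nonterminal B, add B -> .γ for every B-production
Closure: [S' -> .S, S -> .dA, S -> .b]


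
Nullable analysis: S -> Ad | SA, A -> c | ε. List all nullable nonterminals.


A nonterminal is nullable iff some alternative derives ε (directly, or every symbol in it is nullable)
Nullable: {A}


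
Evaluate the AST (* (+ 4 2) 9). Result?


Evaluate inner: (+ 4 2) = 6
Evaluate root: (* 6 9) = 54
Result: 54


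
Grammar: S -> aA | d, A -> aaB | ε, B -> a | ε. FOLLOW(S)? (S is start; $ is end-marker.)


$ ∈ FOLLOW(S). For each A -> αBβ: add FIRST(β)\{ε} to FOLLOW(B); if β nullable, add FOLLOW(A).
FOLLOW(S) = {$}


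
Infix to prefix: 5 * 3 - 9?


left-to-right (same/higher precedence on left): tree is (- (* 5 3) 9)
Prefix: - * 5 3 9


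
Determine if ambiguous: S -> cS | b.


right-linear, alternatives start with distinct terminals 'c' vs 'b': unique leftmost derivation
Unambiguous


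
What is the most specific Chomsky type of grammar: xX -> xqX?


LHS has context (more than one symbol) and |LHS| ≤ |RHS|
Classification: Type 1 (Context-Sensitive)


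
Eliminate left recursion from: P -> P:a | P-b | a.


Left-recursive alternatives: P:a, P-b; non-recursive: a
Introduce P': P -> aP', P' -> :aP' | -bP' | ε


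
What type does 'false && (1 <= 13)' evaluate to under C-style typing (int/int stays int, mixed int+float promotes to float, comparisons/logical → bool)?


Operand types: bool && bool
Rule: logical operators take bool operands and yield bool
Result type: bool


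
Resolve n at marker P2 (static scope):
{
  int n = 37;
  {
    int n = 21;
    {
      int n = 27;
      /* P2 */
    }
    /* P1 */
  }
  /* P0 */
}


n declared in the same block as P2
n = 27


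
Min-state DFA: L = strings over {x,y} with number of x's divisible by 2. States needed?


Track (count of x) mod 2: states 0..1, accept at 0
Minimal DFA: 2 states


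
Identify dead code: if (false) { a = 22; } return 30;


condition is constant false, so the whole block is unreachable
Dead: 'if (false) { a = 22; }'


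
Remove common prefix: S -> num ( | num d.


Common prefix: 'num'
Factored: S -> num S', S' -> ( | d


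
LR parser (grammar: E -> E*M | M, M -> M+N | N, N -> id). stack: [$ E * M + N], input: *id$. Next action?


handle 'M+N' on top
Action: reduce (M -> M+N)


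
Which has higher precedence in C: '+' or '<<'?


'+' is additive (level 9); '<<' is shift (level 8)
Higher level binds tighter
'+' has higher precedence than '<<'


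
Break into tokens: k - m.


Scan left to right, longest-match per lexeme
Tokens: ID(k), OP(-), ID(m)


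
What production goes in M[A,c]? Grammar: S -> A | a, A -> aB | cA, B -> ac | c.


For [A, c]: 'c' ∈ FIRST(cA)
Entry: A -> cA


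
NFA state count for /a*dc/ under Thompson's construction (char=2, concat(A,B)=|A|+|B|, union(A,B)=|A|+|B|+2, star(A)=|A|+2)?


Syntax tree has 3 char leaf(s), 0 union(s), 1 star(s)
chars contribute 3×2 = 6; each union adds +2; each star adds +2
Total: 6 + 0 + 2 = 8 states


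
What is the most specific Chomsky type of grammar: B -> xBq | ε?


Single nonterminal LHS, but x^n q^n is not regular
Classification: Type 2 (Context-Free)


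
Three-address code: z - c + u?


Break into single-operator statements:
t1 = z - c
t2 = t1 + u


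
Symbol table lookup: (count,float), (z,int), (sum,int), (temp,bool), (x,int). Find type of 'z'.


Lookup 'z' → type int


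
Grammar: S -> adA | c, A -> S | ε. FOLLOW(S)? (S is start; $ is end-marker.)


$ ∈ FOLLOW(S). For each A -> αBβ: add FIRST(β)\{ε} to FOLLOW(B); if β nullable, add FOLLOW(A).
FOLLOW(S) = {$}


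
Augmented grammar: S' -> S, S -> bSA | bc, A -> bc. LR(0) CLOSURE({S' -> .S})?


Start: S' -> .S
For each item with dot before a nonterminal B, add B -> .γ for every B-production
Closure: [S' -> .S, S -> .bSA, S -> .bc]


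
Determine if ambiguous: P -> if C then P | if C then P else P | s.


dangling else: 'if C then if C then s else s' parses two ways
Ambiguous


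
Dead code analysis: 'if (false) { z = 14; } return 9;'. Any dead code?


condition is constant false, so the whole block is unreachable
Dead: 'if (false) { z = 14; }'


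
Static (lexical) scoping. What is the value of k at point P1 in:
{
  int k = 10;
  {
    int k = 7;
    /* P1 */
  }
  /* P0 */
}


k declared in the same block as P1
k = 7


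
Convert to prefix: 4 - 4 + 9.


left-to-right (same/higher precedence on left): tree is (+ (- 4 4) 9)
Prefix: + - 4 4 9


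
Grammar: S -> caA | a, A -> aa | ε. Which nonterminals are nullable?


A nonterminal is nullable iff some alternative derives ε (directly, or every symbol in it is nullable)
Nullable: {A}


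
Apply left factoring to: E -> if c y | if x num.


Common prefix: 'if'
Factored: E -> if E', E' -> c y | x num


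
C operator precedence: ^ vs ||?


'^' is bitwise XOR (level 4); '||' is logical OR (level 1)
Higher level binds tighter
'^' has higher precedence than '||'


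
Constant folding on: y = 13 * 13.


13 * 13 = 169 at compile time
Optimized: y = 169


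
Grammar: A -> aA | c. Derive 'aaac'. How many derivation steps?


Derivation: A => aA => aaA => aaaA => aaac
Steps: 4


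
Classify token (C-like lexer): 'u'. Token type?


Pattern: letter/underscore followed by alphanumerics, not a keyword
Type: IDENTIFIER


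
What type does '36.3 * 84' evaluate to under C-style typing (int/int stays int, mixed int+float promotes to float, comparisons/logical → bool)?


Operand types: float * int
Rule: mixed int/float promotes to float; int/int stays int
Result type: float


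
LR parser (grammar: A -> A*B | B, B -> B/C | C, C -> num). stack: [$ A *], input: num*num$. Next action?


no handle ('A*' is not any RHS); shift 'num'
Action: shift


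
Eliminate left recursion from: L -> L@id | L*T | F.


Left-recursive alternatives: L@id, L*T; non-recursive: F
Introduce L': L -> FL', L' -> @idL' | *TL' | ε


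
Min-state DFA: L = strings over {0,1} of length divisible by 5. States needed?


Track length mod 5: states 0..4, accept at 0
Minimal DFA: 5 states


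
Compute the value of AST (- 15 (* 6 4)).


Evaluate inner: (* 6 4) = 24
Evaluate root: (- 15 24) = -9
Result: -9


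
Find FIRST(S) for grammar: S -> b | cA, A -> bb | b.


Per alternative of S: FIRST(b) = {b}; FIRST(cA) = {c}
FIRST(S) = {b, c}


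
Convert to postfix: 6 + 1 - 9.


Left to right (same or higher precedence on left)
Postfix: 6 1 + 9 -


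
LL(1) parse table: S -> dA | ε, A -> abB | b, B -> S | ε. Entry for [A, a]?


For [A, a]: 'a' ∈ FIRST(abB)
Entry: A -> abB


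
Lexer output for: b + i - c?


Scan left to right, longest-match per lexeme
Tokens: ID(b), OP(+), ID(i), OP(-), ID(c)


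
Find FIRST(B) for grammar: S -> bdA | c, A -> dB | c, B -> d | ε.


Per alternative of B: FIRST(d) = {d}; FIRST(ε) = {ε}
FIRST(B) = {d, ε}


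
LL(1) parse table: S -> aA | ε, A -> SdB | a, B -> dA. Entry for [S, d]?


For [S, d]: ε is nullable and 'd' ∈ FOLLOW(S)
Entry: S -> ε


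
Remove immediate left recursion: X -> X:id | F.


Left-recursive alternatives: X:id; non-recursive: F
Introduce X': X -> FX', X' -> :idX' | ε


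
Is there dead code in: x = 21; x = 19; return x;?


first assignment to x is overwritten before any read
Dead: 'x = 21'


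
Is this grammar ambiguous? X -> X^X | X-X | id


'id^id-id' has two parse trees (no precedence encoded between ^ and -)
Ambiguous


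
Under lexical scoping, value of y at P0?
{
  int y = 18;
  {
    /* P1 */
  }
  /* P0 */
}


y declared in the same block as P0
y = 18


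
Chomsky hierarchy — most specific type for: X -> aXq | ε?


Single nonterminal LHS, but a^n q^n is not regular
Classification: Type 2 (Context-Free)


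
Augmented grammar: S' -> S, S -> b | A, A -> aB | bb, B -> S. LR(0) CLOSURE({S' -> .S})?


Start: S' -> .S
For each item with dot before a nonterminal B, add B -> .γ for every B-production
Closure: [S' -> .S, S -> .b, S -> .A, A -> .aB, A -> .bb]


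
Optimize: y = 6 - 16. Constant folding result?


6 - 16 = -10 at compile time
Optimized: y = -10


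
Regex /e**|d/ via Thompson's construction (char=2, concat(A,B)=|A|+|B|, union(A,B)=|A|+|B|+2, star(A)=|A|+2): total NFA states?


Syntax tree has 2 char leaf(s), 1 union(s), 2 star(s)
chars contribute 2×2 = 4; each union adds +2; each star adds +2
Total: 4 + 2 + 4 = 10 states


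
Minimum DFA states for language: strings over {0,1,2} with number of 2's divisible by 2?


Track (count of 2) mod 2: states 0..1, accept at 0
Minimal DFA: 2 states


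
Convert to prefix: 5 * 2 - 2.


left-to-right (same/higher precedence on left): tree is (- (* 5 2) 2)
Prefix: - * 5 2 2


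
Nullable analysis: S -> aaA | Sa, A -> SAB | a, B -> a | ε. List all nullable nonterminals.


A nonterminal is nullable iff some alternative derives ε (directly, or every symbol in it is nullable)
Nullable: {B}


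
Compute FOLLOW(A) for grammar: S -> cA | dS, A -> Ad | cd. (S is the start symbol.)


$ ∈ FOLLOW(S). For each A -> αBβ: add FIRST(β)\{ε} to FOLLOW(B); if β nullable, add FOLLOW(A).
FOLLOW(A) = {$, d}


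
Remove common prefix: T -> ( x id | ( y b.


Common prefix: '('
Factored: T -> ( T', T' -> x id | y b


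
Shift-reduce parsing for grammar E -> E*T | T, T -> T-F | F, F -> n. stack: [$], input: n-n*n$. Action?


no handle on stack; shift 'n'
Action: shift


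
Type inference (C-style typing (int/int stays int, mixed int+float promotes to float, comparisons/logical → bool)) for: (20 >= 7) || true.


Operand types: bool || bool
Rule: logical operators take bool operands and yield bool
Result type: bool


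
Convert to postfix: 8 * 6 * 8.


Left to right (same or higher precedence on left)
Postfix: 8 6 * 8 *


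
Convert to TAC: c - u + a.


Break into single-operator statements:
t1 = c - u
t2 = t1 + a


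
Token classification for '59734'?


Pattern: digits only
Type: INTEGER_LITERAL


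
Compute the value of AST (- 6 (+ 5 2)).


Evaluate inner: (+ 5 2) = 7
Evaluate root: (- 6 7) = -1
Result: -1


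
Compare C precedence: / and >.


'/' is multiplicative (level 10); '>' is relational (level 7)
Higher level binds tighter
'/' has higher precedence than '>'


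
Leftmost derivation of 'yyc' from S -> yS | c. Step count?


Derivation: S => yS => yyS => yyc
Steps: 3


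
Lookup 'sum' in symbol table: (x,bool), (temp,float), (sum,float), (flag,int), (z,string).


Lookup 'sum' → type float


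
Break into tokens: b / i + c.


Scan left to right, longest-match per lexeme
Tokens: ID(b), OP(/), ID(i), OP(+), ID(c)


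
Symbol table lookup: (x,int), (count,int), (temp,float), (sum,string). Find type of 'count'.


Lookup 'count' → type int


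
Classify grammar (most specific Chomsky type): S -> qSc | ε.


Single nonterminal LHS, but q^n c^n is not regular
Classification: Type 2 (Context-Free)


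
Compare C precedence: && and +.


'+' is additive (level 9); '&&' is logical AND (level 2)
Higher level binds tighter
'+' has higher precedence than '&&'


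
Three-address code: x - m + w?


Break into single-operator statements:
t1 = x - m
t2 = t1 + w


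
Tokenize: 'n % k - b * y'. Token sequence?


Scan left to right, longest-match per lexeme
Tokens: ID(n), OP(%), ID(k), OP(-), ID(b), OP(*), ID(y)


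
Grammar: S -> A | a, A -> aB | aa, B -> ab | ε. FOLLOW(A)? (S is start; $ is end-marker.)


$ ∈ FOLLOW(S). For each A -> αBβ: add FIRST(β)\{ε} to FOLLOW(B); if β nullable, add FOLLOW(A).
FOLLOW(A) = {$}


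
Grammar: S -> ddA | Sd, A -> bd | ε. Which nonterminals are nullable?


A nonterminal is nullable iff some alternative derives ε (directly, or every symbol in it is nullable)
Nullable: {A}


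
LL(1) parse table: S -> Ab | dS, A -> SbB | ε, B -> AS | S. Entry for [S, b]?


For [S, b]: 'b' ∈ FIRST(Ab)
Entry: S -> Ab


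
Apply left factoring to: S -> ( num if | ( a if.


Common prefix: '('
Factored: S -> ( S', S' -> num if | a if


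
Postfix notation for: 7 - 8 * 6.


* has higher precedence, evaluate 8*6 first
Postfix: 7 8 6 * -


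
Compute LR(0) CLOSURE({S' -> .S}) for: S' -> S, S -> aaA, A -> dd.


Start: S' -> .S
For each item with dot before a nonterminal B, add B -> .γ for every B-production
Closure: [S' -> .S, S -> .aaA]


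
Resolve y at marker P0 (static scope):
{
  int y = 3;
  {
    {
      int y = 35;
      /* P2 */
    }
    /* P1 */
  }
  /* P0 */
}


y declared in the same block as P0
y = 3


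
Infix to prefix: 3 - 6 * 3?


'*' binds tighter: tree is (- 3 (* 6 3))
Prefix: - 3 * 6 3


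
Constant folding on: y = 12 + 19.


12 + 19 = 31 at compile time
Optimized: y = 31


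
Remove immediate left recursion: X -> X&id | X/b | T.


Left-recursive alternatives: X&id, X/b; non-recursive: T
Introduce X': X -> TX', X' -> &idX' | /bX' | ε


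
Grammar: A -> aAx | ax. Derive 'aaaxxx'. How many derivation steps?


Derivation: A => aAx => aaAxx => aaaxxx
Steps: 3


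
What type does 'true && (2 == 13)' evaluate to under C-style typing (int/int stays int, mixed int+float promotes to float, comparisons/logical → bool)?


Operand types: bool && bool
Rule: logical operators take bool operands and yield bool
Result type: bool


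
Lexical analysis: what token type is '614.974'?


Pattern: digits with a decimal point
Type: FLOAT_LITERAL


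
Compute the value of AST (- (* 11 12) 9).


Evaluate inner: (* 11 12) = 132
Evaluate root: (- 132 9) = 123
Result: 123


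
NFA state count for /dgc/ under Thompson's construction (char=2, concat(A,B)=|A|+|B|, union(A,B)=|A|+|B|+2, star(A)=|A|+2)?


Syntax tree has 3 char leaf(s), 0 union(s), 0 star(s)
chars contribute 3×2 = 6; each union adds +2; each star adds +2
Total: 6 + 0 + 0 = 6 states


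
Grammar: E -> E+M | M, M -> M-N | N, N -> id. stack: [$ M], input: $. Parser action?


lookahead ∉ {-} so M won't extend; reduce E -> M
Action: reduce (E -> M)


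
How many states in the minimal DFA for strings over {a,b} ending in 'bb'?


Track the longest suffix of input matching a prefix of 'bb': 3 classes (prefixes of length 0..2)
Minimal DFA: 3 states


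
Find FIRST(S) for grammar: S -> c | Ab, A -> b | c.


Per alternative of S: FIRST(c) = {c}; FIRST(Ab) = {b, c}
FIRST(S) = {b, c}


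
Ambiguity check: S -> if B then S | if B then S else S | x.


dangling else: 'if B then if B then x else x' parses two ways
Ambiguous


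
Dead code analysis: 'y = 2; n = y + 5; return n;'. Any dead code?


y is read by n's definition; n is returned
No dead code


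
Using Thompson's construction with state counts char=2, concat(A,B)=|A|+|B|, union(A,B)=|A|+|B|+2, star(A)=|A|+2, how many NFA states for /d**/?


Syntax tree has 1 char leaf(s), 0 union(s), 2 star(s)
chars contribute 1×2 = 2; each union adds +2; each star adds +2
Total: 2 + 0 + 4 = 6 states


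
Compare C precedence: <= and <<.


'<<' is shift (level 8); '<=' is relational (level 7)
Higher level binds tighter
'<<' has higher precedence than '<='


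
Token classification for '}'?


Pattern: delimiter/punctuation
Type: PUNCTUATION


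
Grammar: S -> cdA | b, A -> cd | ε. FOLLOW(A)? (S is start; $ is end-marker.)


$ ∈ FOLLOW(S). For each A -> αBβ: add FIRST(β)\{ε} to FOLLOW(B); if β nullable, add FOLLOW(A).
FOLLOW(A) = {$}


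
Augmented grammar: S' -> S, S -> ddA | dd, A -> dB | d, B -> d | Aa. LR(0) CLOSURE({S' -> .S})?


Start: S' -> .S
For each item with dot before a nonterminal B, add B -> .γ for every B-production
Closure: [S' -> .S, S -> .ddA, S -> .dd]


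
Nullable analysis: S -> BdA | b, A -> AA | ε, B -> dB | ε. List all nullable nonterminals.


A nonterminal is nullable iff some alternative derives ε (directly, or every symbol in it is nullable)
Nullable: {A, B}


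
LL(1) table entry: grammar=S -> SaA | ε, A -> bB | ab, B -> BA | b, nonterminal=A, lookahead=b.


For [A, b]: 'b' ∈ FIRST(bB)
Entry: A -> bB


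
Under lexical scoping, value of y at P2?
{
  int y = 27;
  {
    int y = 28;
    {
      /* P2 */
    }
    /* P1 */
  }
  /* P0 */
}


P2's block does not declare y; resolves to the enclosing declaration at depth 1
y = 28
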